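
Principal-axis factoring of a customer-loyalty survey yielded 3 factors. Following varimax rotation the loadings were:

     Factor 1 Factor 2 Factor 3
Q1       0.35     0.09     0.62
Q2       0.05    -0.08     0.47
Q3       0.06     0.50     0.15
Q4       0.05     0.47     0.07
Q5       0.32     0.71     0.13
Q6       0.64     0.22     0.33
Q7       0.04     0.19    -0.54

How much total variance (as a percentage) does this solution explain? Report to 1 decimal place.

39.6%

SS loadings by factor: 0.6447, 1.0740, 1.0501; total = 2.7688.
Total variance with 7 standardized items is 7, so the solution explains 2.7688/7 = 0.3955 = 39.55%.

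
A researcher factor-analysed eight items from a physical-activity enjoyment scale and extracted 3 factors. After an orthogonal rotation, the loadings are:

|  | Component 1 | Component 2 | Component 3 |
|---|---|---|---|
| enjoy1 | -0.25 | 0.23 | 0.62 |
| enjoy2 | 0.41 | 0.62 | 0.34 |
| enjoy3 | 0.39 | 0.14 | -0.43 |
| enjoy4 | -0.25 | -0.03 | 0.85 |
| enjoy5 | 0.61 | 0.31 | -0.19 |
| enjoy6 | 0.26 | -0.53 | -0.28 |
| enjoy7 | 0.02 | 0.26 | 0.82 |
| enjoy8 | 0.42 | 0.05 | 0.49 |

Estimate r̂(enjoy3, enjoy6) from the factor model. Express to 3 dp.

0.148

r̂ = Σ λ_i·λ_j across factors = (0.39)(0.26) + (0.14)(-0.53) + (-0.43)(-0.28)
  = +0.1014 -0.0742 +0.1204 = 0.1476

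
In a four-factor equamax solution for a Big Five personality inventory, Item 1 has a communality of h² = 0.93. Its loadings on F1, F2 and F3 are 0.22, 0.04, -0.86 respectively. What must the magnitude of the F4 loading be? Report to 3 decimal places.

0.375

Under orthogonal rotation h² = Σλ², so λ_F4² = h² − (0.7896) = 0.93 − 0.7896 = 0.1404.
|λ| = √0.1404 = 0.3747.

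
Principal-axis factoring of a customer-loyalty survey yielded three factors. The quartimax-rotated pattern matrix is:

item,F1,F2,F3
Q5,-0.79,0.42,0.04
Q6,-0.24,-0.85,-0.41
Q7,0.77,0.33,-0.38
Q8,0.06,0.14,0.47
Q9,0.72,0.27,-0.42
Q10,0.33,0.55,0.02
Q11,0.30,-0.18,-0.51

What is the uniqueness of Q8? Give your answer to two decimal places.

h² = 0.06² + 0.14² + 0.47² = 0.0036 + 0.0196 + 0.2209 = 0.2441
Uniqueness u² = 1 − h² = 1 − 0.2441 = 0.7559

0.76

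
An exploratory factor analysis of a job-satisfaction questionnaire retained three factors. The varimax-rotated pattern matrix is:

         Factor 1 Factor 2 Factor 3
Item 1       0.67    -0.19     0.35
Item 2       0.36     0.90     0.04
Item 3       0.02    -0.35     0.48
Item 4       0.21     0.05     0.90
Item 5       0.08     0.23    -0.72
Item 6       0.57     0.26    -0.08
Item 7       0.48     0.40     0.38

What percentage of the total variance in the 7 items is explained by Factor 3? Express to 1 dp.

SS loadings for Factor 3 = 0.35² + 0.04² + 0.48² + 0.90² + (-0.72)² + (-0.08)² + 0.38² = 1.8337
With 7 standardized items, total variance = 7. Proportion = 1.8337/7 = 0.2620 → 26.20%.

26.2%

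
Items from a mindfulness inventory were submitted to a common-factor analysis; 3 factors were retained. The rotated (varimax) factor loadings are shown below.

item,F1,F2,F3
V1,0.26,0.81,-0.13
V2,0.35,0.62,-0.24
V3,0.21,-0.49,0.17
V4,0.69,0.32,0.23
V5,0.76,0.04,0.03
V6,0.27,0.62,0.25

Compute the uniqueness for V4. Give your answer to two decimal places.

0.37

h² = 0.69² + 0.32² + 0.23² = 0.4761 + 0.1024 + 0.0529 = 0.6314
Uniqueness u² = 1 − h² = 1 − 0.6314 = 0.3686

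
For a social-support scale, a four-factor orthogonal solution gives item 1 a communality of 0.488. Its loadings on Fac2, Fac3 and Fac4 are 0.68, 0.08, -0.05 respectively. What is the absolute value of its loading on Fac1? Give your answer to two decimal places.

Under orthogonal rotation h² = Σλ², so λ_Fac1² = h² − (0.4713) = 0.488 − 0.4713 = 0.0167.
|λ| = √0.0167 = 0.1292.

0.13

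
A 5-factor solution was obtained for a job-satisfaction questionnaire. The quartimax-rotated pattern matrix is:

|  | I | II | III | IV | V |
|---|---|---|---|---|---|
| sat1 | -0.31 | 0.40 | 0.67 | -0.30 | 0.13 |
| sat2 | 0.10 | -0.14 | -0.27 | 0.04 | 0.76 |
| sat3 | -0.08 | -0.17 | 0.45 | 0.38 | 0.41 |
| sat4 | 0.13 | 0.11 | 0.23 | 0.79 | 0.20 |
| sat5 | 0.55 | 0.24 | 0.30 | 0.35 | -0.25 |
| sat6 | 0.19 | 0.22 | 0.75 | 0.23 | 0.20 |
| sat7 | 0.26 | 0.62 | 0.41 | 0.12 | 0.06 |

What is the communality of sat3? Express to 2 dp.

h² = (-0.08)² + (-0.17)² + 0.45² + 0.38² + 0.41² = 0.0064 + 0.0289 + 0.2025 + 0.1444 + 0.1681 = 0.5503

0.55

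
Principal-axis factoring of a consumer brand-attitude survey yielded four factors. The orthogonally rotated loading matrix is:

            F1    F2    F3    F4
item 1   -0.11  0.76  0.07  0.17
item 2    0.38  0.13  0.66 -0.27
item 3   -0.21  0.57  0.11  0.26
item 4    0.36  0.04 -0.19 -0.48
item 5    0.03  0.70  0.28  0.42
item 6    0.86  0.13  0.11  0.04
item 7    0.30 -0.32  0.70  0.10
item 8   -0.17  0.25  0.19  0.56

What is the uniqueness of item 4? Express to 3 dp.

0.602

h² = 0.36² + 0.04² + (-0.19)² + (-0.48)² = 0.1296 + 0.0016 + 0.0361 + 0.2304 = 0.3977
Uniqueness u² = 1 − h² = 1 − 0.3977 = 0.6023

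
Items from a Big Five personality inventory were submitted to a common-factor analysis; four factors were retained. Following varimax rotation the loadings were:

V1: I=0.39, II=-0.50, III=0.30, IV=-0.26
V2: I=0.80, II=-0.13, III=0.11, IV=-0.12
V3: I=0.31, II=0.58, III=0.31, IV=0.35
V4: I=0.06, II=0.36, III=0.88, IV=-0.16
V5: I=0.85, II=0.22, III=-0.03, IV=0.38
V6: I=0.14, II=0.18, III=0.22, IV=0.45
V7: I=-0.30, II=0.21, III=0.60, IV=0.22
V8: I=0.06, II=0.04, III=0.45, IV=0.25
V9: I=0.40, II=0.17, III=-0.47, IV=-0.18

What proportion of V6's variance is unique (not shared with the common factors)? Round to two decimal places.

h² = 0.14² + 0.18² + 0.22² + 0.45² = 0.0196 + 0.0324 + 0.0484 + 0.2025 = 0.3029
Uniqueness u² = 1 − h² = 1 − 0.3029 = 0.6971

0.70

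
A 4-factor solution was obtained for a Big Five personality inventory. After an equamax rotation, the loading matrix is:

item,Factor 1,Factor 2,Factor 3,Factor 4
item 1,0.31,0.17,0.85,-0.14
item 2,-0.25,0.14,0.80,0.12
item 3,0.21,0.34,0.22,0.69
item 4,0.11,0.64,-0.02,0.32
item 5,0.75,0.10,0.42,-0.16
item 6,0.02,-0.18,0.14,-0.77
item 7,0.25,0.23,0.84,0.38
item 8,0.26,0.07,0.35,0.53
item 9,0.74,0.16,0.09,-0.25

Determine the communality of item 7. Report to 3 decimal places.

0.965

h² = 0.25² + 0.23² + 0.84² + 0.38² = 0.0625 + 0.0529 + 0.7056 + 0.1444 = 0.9654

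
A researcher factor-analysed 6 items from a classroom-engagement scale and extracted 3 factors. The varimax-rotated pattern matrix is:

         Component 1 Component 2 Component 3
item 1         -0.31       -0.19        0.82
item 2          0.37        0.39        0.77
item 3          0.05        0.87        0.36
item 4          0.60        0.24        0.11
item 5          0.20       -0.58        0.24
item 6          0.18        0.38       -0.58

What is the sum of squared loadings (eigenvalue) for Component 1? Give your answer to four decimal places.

SS loadings for Component 1 = (-0.31)² + 0.37² + 0.05² + 0.60² + 0.20² + 0.18² = 0.0961 + 0.1369 + 0.0025 + 0.3600 + 0.0400 + 0.0324 = 0.6679

0.6679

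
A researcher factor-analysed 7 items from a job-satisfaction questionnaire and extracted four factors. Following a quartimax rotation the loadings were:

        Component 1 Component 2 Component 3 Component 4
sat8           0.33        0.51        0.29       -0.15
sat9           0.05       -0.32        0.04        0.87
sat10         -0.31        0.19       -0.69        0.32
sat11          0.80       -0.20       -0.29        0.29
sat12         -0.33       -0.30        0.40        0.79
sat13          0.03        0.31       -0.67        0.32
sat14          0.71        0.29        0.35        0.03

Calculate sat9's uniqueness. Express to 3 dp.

0.137

h² = 0.05² + (-0.32)² + 0.04² + 0.87² = 0.0025 + 0.1024 + 0.0016 + 0.7569 = 0.8634
Uniqueness u² = 1 − h² = 1 − 0.8634 = 0.1366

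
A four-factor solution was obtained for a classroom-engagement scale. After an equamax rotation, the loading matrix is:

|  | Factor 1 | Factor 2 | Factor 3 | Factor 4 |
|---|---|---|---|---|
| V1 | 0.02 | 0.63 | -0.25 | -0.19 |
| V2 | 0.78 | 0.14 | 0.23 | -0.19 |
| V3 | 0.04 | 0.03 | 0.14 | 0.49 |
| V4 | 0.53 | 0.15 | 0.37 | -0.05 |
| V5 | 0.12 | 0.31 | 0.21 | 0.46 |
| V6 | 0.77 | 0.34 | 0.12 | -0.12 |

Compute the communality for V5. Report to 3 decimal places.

0.366

h² = 0.12² + 0.31² + 0.21² + 0.46² = 0.0144 + 0.0961 + 0.0441 + 0.2116 = 0.3662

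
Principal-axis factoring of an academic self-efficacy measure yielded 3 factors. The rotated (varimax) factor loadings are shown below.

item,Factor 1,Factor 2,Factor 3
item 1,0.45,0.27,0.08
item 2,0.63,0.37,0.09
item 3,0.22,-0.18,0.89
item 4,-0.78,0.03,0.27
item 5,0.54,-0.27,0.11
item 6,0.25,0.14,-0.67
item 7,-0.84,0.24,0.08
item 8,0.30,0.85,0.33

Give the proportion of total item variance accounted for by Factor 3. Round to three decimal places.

0.182

SS loadings for Factor 3 = 0.08² + 0.09² + 0.89² + 0.27² + 0.11² + (-0.67)² + 0.08² + 0.33² = 1.4558
Proportion of variance = 1.4558 / 8 = 0.1820.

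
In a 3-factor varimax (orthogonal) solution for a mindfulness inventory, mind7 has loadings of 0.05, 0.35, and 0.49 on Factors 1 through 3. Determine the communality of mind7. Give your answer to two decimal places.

0.37

h² = 0.05² + 0.35² + 0.49² = 0.0025 + 0.1225 + 0.2401 = 0.3651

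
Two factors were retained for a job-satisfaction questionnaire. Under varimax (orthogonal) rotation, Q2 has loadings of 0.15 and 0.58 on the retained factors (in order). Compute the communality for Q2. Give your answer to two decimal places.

0.36

h² = 0.15² + 0.58² = 0.0225 + 0.3364 = 0.3589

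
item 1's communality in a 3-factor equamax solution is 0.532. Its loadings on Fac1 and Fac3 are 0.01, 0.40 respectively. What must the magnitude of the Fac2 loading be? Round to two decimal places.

0.61

Under orthogonal rotation h² = Σλ², so λ_Fac2² = h² − (0.1601) = 0.532 − 0.1601 = 0.3719.
|λ| = √0.3719 = 0.6098.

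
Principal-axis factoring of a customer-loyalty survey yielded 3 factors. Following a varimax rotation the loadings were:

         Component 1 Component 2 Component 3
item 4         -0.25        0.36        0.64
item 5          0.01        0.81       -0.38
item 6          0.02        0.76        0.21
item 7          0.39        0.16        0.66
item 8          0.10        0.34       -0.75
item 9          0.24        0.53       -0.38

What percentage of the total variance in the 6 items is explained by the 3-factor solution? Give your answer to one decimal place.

63.5%

Communalities: 0.6017, 0.8006, 0.6221, 0.6133, 0.6881, 0.4829; Σh² = 3.8087.
Total variance with 6 standardized items is 6, so the solution explains 3.8087/6 = 0.6348 = 63.48%.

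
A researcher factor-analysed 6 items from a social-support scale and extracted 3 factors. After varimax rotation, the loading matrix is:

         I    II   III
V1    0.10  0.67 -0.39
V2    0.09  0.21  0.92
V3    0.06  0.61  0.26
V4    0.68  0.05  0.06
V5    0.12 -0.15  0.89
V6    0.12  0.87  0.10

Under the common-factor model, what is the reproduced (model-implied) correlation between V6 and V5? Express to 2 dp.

-0.03

r̂ = Σ λ_i·λ_j across factors = (0.12)(0.12) + (0.87)(-0.15) + (0.10)(0.89)
  = +0.0144 -0.1305 +0.0890 = -0.0271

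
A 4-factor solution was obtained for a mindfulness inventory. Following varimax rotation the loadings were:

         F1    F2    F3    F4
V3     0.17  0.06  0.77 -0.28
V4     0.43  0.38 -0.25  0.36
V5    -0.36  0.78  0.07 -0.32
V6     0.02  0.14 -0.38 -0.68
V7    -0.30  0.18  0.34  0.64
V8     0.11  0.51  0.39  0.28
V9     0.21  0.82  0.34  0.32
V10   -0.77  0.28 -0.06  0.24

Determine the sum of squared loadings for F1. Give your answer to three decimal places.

SS loadings for F1 = 0.17² + 0.43² + (-0.36)² + 0.02² + (-0.30)² + 0.11² + 0.21² + (-0.77)² = 0.0289 + 0.1849 + 0.1296 + 0.0004 + 0.0900 + 0.0121 + 0.0441 + 0.5929 = 1.0829

1.083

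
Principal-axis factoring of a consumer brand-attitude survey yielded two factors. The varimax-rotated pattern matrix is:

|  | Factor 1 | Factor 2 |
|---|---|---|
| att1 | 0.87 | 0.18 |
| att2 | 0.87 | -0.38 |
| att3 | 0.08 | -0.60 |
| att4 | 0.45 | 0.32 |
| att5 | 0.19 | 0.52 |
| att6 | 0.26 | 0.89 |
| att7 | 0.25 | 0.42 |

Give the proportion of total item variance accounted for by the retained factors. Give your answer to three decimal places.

Communalities: 0.7893, 0.9013, 0.3664, 0.3049, 0.3065, 0.8597, 0.2389; Σh² = 3.7670.
Total variance with 7 standardized items is 7, so the solution explains 3.7670/7 = 0.5381.

0.538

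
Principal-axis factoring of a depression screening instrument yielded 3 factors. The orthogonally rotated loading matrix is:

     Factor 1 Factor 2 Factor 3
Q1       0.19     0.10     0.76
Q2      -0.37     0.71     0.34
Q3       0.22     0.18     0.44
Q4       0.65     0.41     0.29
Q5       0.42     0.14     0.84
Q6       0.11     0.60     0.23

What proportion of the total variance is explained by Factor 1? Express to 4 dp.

SS loadings for Factor 1 = 0.19² + (-0.37)² + 0.22² + 0.65² + 0.42² + 0.11² = 0.8324
Proportion of variance = 0.8324 / 6 = 0.1387.

0.1387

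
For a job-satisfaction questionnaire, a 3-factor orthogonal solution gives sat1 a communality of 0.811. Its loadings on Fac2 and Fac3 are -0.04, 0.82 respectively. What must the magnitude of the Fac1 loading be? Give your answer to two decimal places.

Under orthogonal rotation h² = Σλ², so λ_Fac1² = h² − (0.6740) = 0.811 − 0.6740 = 0.1370.
|λ| = √0.1370 = 0.3701.

0.37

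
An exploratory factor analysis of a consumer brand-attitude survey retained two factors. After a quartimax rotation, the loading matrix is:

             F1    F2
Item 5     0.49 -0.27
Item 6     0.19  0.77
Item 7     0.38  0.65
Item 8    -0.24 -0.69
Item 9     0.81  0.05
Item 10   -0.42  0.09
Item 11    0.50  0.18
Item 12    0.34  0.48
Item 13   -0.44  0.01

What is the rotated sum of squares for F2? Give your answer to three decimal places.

1.838

SS loadings for F2 = (-0.27)² + 0.77² + 0.65² + (-0.69)² + 0.05² + 0.09² + 0.18² + 0.48² + 0.01² = 0.0729 + 0.5929 + 0.4225 + 0.4761 + 0.0025 + 0.0081 + 0.0324 + 0.2304 + 0.0001 = 1.8379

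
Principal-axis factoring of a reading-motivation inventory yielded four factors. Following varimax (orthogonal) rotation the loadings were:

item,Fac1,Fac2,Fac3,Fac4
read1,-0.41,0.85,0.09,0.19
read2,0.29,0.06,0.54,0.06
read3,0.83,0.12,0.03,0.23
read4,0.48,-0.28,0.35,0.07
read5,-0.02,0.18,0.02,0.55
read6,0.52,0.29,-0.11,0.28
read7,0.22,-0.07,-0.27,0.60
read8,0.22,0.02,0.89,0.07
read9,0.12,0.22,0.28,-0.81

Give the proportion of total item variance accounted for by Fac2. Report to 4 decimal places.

0.1099

SS loadings for Fac2 = 0.85² + 0.06² + 0.12² + (-0.28)² + 0.18² + 0.29² + (-0.07)² + 0.02² + 0.22² = 0.9891
Proportion of variance = 0.9891 / 9 = 0.1099.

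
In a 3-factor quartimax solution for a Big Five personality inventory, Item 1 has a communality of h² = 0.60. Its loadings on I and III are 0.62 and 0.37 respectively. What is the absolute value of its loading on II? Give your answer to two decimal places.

0.28

Under orthogonal rotation h² = Σλ², so λ_II² = h² − (0.5213) = 0.60 − 0.5213 = 0.0787.
|λ| = √0.0787 = 0.2805.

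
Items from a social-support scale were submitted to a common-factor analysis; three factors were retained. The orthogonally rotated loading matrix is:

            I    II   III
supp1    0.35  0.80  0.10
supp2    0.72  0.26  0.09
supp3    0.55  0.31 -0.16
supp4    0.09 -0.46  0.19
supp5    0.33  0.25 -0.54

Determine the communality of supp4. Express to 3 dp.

0.256

h² = 0.09² + (-0.46)² + 0.19² = 0.0081 + 0.2116 + 0.0361 = 0.2558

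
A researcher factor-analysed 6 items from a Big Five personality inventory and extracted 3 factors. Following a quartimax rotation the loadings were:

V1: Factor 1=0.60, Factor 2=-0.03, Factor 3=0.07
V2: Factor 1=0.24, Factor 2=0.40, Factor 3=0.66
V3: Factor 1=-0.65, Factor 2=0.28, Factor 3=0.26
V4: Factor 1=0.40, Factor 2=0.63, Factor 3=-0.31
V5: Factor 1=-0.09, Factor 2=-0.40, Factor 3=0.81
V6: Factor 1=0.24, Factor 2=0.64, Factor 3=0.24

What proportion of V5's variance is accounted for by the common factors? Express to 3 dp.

0.824

h² = (-0.09)² + (-0.40)² + 0.81² = 0.0081 + 0.1600 + 0.6561 = 0.8242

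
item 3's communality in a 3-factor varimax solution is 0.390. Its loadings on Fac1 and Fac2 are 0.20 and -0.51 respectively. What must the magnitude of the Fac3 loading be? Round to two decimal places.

0.30

Under orthogonal rotation h² = Σλ², so λ_Fac3² = h² − (0.3001) = 0.390 − 0.3001 = 0.0899.
|λ| = √0.0899 = 0.2998.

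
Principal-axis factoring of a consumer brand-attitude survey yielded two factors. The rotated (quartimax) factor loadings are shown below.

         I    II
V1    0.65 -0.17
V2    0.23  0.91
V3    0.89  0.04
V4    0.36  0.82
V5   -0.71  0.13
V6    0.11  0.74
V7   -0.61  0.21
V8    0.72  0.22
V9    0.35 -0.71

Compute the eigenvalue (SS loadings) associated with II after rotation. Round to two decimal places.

2.69

SS loadings for II = (-0.17)² + 0.91² + 0.04² + 0.82² + 0.13² + 0.74² + 0.21² + 0.22² + (-0.71)² = 0.0289 + 0.8281 + 0.0016 + 0.6724 + 0.0169 + 0.5476 + 0.0441 + 0.0484 + 0.5041 = 2.6921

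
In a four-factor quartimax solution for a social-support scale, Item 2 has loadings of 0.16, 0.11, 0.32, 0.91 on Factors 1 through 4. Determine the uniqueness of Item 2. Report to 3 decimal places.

h² = 0.16² + 0.11² + 0.32² + 0.91² = 0.0256 + 0.0121 + 0.1024 + 0.8281 = 0.9682
Uniqueness u² = 1 − h² = 1 − 0.9682 = 0.0318

0.032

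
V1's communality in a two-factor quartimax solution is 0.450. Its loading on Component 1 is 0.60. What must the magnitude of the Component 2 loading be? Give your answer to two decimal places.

0.30

Under orthogonal rotation h² = Σλ², so λ_Component 2² = h² − (0.3600) = 0.450 − 0.3600 = 0.0900.
|λ| = √0.0900 = 0.3000.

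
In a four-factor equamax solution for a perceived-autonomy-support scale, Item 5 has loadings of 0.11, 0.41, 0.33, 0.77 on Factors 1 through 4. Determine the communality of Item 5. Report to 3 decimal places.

h² = 0.11² + 0.41² + 0.33² + 0.77² = 0.0121 + 0.1681 + 0.1089 + 0.5929 = 0.8820

0.882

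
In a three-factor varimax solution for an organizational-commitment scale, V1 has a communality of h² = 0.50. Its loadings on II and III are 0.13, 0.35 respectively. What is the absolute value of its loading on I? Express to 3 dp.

0.600

Under orthogonal rotation h² = Σλ², so λ_I² = h² − (0.1394) = 0.50 − 0.1394 = 0.3606.
|λ| = √0.3606 = 0.6005.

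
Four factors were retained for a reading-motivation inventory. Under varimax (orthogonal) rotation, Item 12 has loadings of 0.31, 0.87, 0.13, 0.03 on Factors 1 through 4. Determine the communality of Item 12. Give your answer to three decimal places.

h² = 0.31² + 0.87² + 0.13² + 0.03² = 0.0961 + 0.7569 + 0.0169 + 0.0009 = 0.8708

0.871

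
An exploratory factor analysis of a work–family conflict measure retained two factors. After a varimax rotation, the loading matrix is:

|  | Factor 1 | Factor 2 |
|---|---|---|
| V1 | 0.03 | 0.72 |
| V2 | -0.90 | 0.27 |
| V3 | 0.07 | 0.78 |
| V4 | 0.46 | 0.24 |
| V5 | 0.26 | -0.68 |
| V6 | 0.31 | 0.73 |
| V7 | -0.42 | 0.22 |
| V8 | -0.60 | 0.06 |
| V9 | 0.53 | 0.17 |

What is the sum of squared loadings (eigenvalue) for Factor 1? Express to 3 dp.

2.008

SS loadings for Factor 1 = 0.03² + (-0.90)² + 0.07² + 0.46² + 0.26² + 0.31² + (-0.42)² + (-0.60)² + 0.53² = 0.0009 + 0.8100 + 0.0049 + 0.2116 + 0.0676 + 0.0961 + 0.1764 + 0.3600 + 0.2809 = 2.0084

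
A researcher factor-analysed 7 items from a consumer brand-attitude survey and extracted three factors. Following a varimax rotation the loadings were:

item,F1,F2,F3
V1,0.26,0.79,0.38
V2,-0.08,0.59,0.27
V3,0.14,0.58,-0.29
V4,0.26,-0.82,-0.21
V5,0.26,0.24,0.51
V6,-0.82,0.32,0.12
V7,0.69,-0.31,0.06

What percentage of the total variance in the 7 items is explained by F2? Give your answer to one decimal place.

32.0%

SS loadings for F2 = 0.79² + 0.59² + 0.58² + (-0.82)² + 0.24² + 0.32² + (-0.31)² = 2.2371
With 7 standardized items, total variance = 7. Proportion = 2.2371/7 = 0.3196 → 31.96%.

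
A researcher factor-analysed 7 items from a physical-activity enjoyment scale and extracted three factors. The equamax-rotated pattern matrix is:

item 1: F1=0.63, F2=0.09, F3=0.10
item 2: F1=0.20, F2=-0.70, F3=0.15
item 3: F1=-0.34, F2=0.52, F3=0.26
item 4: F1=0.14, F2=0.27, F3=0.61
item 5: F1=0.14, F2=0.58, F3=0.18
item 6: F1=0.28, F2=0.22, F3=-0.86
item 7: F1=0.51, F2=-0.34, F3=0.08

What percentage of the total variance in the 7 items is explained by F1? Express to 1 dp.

13.3%

SS loadings for F1 = 0.63² + 0.20² + (-0.34)² + 0.14² + 0.14² + 0.28² + 0.51² = 0.9302
With 7 standardized items, total variance = 7. Proportion = 0.9302/7 = 0.1329 → 13.29%.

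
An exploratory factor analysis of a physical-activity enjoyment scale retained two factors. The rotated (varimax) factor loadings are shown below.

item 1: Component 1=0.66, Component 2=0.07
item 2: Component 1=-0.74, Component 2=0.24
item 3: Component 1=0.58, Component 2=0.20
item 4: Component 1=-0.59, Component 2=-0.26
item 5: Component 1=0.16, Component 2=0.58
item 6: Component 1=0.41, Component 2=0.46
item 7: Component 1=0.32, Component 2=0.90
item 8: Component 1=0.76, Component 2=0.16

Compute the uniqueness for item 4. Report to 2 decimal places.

0.58

h² = (-0.59)² + (-0.26)² = 0.3481 + 0.0676 = 0.4157
Uniqueness u² = 1 − h² = 1 − 0.4157 = 0.5843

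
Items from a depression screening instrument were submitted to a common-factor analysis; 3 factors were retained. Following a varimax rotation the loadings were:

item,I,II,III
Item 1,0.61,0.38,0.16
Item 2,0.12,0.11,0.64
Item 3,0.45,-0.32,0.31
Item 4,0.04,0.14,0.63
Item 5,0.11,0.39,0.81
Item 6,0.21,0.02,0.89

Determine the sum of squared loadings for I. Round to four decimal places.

0.6468

SS loadings for I = 0.61² + 0.12² + 0.45² + 0.04² + 0.11² + 0.21² = 0.3721 + 0.0144 + 0.2025 + 0.0016 + 0.0121 + 0.0441 = 0.6468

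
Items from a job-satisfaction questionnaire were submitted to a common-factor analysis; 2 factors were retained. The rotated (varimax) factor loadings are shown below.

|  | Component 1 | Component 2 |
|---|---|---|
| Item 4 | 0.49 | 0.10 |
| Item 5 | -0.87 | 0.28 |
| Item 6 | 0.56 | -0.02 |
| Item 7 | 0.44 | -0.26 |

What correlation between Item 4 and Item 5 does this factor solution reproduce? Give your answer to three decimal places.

-0.398

r̂ = Σ λ_i·λ_j across factors = (0.49)(-0.87) + (0.10)(0.28)
  = -0.4263 +0.0280 = -0.3983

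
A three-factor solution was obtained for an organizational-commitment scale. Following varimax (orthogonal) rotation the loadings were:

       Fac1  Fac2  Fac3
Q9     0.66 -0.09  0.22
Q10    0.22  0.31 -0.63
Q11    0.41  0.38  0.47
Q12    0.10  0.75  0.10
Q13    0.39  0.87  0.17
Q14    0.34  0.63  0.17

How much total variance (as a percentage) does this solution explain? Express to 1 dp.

Communalities: 0.4921, 0.5414, 0.5334, 0.5825, 0.9379, 0.5414; Σh² = 3.6287.
Total variance with 6 standardized items is 6, so the solution explains 3.6287/6 = 0.6048 = 60.48%.

60.5%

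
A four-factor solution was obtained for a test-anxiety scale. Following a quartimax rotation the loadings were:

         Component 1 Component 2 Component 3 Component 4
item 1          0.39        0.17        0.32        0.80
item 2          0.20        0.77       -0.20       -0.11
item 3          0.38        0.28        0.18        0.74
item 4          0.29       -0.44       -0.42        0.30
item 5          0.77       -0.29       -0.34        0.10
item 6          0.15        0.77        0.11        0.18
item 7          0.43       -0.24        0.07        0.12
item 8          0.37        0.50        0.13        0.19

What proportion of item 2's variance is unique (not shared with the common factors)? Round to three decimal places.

h² = 0.20² + 0.77² + (-0.20)² + (-0.11)² = 0.0400 + 0.5929 + 0.0400 + 0.0121 = 0.6850
Uniqueness u² = 1 − h² = 1 − 0.6850 = 0.3150

0.315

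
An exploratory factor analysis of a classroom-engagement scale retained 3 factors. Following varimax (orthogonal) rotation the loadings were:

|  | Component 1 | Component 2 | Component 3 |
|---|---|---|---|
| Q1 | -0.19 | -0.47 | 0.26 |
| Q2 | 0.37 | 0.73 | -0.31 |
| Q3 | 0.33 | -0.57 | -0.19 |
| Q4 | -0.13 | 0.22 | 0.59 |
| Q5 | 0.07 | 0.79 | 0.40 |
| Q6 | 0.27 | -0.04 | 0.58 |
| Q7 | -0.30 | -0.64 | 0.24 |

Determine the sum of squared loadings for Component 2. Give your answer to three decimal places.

SS loadings for Component 2 = (-0.47)² + 0.73² + (-0.57)² + 0.22² + 0.79² + (-0.04)² + (-0.64)² = 0.2209 + 0.5329 + 0.3249 + 0.0484 + 0.6241 + 0.0016 + 0.4096 = 2.1624

2.162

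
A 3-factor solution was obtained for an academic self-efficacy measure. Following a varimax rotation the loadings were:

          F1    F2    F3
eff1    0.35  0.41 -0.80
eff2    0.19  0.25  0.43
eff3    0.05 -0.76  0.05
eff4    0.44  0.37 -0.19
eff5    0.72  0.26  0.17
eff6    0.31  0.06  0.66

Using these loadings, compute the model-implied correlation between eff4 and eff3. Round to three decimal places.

-0.269

r̂ = Σ λ_i·λ_j across factors = (0.44)(0.05) + (0.37)(-0.76) + (-0.19)(0.05)
  = +0.0220 -0.2812 -0.0095 = -0.2687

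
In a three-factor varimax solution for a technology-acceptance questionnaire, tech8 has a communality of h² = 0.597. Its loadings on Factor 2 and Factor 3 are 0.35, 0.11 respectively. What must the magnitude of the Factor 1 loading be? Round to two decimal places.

0.68

Under orthogonal rotation h² = Σλ², so λ_Factor 1² = h² − (0.1346) = 0.597 − 0.1346 = 0.4624.
|λ| = √0.4624 = 0.6800.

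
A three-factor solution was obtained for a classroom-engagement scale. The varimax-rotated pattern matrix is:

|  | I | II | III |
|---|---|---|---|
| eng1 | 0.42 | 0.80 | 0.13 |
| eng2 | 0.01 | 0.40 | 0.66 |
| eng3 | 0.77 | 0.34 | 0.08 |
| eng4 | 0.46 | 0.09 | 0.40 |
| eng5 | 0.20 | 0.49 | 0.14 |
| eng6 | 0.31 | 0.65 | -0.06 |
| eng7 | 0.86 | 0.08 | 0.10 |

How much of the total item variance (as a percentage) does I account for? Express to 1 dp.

26.5%

SS loadings for I = 0.42² + 0.01² + 0.77² + 0.46² + 0.20² + 0.31² + 0.86² = 1.8567
With 7 standardized items, total variance = 7. Proportion = 1.8567/7 = 0.2652 → 26.52%.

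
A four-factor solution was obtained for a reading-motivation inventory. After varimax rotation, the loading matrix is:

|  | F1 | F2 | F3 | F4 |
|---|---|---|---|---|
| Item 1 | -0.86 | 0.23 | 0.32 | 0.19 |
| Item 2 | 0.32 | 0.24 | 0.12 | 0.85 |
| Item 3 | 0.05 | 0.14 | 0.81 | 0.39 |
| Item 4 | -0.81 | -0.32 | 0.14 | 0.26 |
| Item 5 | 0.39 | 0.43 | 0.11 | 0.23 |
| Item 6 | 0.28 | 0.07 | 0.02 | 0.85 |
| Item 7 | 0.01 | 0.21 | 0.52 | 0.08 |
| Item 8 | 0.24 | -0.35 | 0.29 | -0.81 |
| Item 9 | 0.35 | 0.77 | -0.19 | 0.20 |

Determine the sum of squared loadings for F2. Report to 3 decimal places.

1.182

SS loadings for F2 = 0.23² + 0.24² + 0.14² + (-0.32)² + 0.43² + 0.07² + 0.21² + (-0.35)² + 0.77² = 0.0529 + 0.0576 + 0.0196 + 0.1024 + 0.1849 + 0.0049 + 0.0441 + 0.1225 + 0.5929 = 1.1818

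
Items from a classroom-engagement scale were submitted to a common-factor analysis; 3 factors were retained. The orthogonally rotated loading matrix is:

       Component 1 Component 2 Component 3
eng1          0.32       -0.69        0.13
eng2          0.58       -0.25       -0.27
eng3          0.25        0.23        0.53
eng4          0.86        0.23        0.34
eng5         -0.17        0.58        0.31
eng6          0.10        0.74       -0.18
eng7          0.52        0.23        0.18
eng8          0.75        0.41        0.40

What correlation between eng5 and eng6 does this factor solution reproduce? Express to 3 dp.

r̂ = Σ λ_i·λ_j across factors = (-0.17)(0.10) + (0.58)(0.74) + (0.31)(-0.18)
  = -0.0170 +0.4292 -0.0558 = 0.3564

0.356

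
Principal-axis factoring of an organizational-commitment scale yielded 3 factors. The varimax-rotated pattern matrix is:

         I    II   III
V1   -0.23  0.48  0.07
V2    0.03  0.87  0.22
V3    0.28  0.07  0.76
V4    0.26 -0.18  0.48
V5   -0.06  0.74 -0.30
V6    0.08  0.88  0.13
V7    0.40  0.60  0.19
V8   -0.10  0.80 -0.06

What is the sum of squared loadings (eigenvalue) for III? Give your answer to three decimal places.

1.008

SS loadings for III = 0.07² + 0.22² + 0.76² + 0.48² + (-0.30)² + 0.13² + 0.19² + (-0.06)² = 0.0049 + 0.0484 + 0.5776 + 0.2304 + 0.0900 + 0.0169 + 0.0361 + 0.0036 = 1.0079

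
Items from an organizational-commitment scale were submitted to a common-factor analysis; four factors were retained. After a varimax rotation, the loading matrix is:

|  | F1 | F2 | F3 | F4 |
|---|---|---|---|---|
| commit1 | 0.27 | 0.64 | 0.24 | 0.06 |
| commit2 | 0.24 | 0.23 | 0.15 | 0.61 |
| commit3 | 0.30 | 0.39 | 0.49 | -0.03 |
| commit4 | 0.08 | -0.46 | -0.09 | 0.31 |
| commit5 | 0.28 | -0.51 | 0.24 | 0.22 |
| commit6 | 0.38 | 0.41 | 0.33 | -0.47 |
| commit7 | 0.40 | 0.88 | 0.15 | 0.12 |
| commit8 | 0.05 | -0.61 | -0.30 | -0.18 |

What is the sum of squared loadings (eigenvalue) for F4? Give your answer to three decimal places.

0.789

SS loadings for F4 = 0.06² + 0.61² + (-0.03)² + 0.31² + 0.22² + (-0.47)² + 0.12² + (-0.18)² = 0.0036 + 0.3721 + 0.0009 + 0.0961 + 0.0484 + 0.2209 + 0.0144 + 0.0324 = 0.7888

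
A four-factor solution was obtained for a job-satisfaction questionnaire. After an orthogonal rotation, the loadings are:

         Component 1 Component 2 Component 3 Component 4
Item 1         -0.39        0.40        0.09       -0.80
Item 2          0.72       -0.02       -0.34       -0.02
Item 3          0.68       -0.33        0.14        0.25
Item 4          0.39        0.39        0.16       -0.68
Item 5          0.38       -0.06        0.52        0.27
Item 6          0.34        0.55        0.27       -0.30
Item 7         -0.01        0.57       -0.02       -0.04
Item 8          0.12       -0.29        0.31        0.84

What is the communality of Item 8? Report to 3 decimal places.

h² = 0.12² + (-0.29)² + 0.31² + 0.84² = 0.0144 + 0.0841 + 0.0961 + 0.7056 = 0.9002

0.900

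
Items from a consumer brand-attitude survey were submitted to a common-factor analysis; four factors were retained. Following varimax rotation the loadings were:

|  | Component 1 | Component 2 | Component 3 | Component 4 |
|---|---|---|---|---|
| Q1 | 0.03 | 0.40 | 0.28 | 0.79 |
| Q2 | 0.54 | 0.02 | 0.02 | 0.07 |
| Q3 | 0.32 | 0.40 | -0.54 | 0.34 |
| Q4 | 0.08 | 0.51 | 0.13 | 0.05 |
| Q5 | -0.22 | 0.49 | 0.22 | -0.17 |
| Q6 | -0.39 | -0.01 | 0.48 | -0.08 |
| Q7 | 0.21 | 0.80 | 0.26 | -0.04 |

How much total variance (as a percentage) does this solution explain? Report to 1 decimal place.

Communalities: 0.8634, 0.2973, 0.6696, 0.2859, 0.3658, 0.3890, 0.7533; Σh² = 3.6243.
Total variance with 7 standardized items is 7, so the solution explains 3.6243/7 = 0.5178 = 51.78%.

51.8%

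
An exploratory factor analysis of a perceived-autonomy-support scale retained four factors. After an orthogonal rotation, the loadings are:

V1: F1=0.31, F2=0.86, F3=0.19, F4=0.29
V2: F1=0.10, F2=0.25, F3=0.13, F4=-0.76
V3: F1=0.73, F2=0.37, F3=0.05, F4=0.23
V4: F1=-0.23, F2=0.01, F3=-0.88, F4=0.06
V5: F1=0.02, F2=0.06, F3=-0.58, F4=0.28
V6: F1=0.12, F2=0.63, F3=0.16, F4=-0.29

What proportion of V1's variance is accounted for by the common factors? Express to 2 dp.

0.96

h² = 0.31² + 0.86² + 0.19² + 0.29² = 0.0961 + 0.7396 + 0.0361 + 0.0841 = 0.9559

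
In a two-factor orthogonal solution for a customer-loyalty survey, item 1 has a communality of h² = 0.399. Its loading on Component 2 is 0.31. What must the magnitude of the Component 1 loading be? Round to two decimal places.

0.55

Under orthogonal rotation h² = Σλ², so λ_Component 1² = h² − (0.0961) = 0.399 − 0.0961 = 0.3029.
|λ| = √0.3029 = 0.5504.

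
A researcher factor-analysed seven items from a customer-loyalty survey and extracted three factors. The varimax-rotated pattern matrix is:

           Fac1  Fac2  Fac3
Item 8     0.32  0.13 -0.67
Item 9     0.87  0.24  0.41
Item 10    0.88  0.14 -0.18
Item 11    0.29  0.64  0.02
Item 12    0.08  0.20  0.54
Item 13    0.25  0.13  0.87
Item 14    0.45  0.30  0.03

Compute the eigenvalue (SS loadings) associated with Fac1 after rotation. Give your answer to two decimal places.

1.99

SS loadings for Fac1 = 0.32² + 0.87² + 0.88² + 0.29² + 0.08² + 0.25² + 0.45² = 0.1024 + 0.7569 + 0.7744 + 0.0841 + 0.0064 + 0.0625 + 0.2025 = 1.9892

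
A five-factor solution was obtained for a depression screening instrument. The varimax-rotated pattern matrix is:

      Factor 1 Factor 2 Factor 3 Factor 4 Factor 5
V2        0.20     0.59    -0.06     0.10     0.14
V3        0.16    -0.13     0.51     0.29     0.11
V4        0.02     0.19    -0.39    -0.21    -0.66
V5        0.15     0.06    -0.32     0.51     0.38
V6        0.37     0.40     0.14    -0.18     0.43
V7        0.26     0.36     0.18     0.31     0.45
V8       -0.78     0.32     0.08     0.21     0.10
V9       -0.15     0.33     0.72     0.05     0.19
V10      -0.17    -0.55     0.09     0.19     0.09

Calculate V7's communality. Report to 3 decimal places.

h² = 0.26² + 0.36² + 0.18² + 0.31² + 0.45² = 0.0676 + 0.1296 + 0.0324 + 0.0961 + 0.2025 = 0.5282

0.528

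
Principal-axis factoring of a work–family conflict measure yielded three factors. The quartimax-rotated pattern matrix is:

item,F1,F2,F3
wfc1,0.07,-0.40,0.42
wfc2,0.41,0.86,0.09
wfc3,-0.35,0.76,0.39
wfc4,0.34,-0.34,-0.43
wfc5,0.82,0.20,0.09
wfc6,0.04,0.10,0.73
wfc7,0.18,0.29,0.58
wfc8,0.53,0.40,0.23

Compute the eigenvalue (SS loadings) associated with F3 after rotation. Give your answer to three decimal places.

SS loadings for F3 = 0.42² + 0.09² + 0.39² + (-0.43)² + 0.09² + 0.73² + 0.58² + 0.23² = 0.1764 + 0.0081 + 0.1521 + 0.1849 + 0.0081 + 0.5329 + 0.3364 + 0.0529 = 1.4518

1.452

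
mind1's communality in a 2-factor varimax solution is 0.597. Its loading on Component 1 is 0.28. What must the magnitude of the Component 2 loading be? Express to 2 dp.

Under orthogonal rotation h² = Σλ², so λ_Component 2² = h² − (0.0784) = 0.597 − 0.0784 = 0.5186.
|λ| = √0.5186 = 0.7201.

0.72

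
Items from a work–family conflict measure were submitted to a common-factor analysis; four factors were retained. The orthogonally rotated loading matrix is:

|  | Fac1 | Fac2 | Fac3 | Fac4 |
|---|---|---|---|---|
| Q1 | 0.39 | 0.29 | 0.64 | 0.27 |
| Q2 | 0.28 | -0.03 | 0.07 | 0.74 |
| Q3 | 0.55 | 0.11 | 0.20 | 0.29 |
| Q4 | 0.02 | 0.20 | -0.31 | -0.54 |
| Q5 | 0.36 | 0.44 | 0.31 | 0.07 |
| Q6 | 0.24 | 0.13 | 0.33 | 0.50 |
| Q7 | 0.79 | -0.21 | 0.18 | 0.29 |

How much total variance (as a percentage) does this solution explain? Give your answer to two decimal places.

Communalities: 0.7187, 0.6318, 0.4387, 0.4281, 0.4242, 0.4334, 0.7847; Σh² = 3.8596.
Total variance with 7 standardized items is 7, so the solution explains 3.8596/7 = 0.5514 = 55.14%.

55.14%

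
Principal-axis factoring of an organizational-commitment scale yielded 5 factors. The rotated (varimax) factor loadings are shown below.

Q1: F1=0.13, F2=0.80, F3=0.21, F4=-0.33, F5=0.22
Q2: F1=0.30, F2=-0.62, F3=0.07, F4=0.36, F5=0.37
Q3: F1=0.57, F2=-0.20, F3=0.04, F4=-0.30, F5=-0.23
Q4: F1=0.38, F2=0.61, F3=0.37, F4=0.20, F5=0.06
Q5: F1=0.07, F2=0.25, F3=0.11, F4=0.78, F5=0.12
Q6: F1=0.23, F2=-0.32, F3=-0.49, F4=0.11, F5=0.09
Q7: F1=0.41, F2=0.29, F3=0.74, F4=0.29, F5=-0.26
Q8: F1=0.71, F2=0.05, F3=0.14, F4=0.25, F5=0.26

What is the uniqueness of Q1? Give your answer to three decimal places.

h² = 0.13² + 0.80² + 0.21² + (-0.33)² + 0.22² = 0.0169 + 0.6400 + 0.0441 + 0.1089 + 0.0484 = 0.8583
Uniqueness u² = 1 − h² = 1 − 0.8583 = 0.1417

0.142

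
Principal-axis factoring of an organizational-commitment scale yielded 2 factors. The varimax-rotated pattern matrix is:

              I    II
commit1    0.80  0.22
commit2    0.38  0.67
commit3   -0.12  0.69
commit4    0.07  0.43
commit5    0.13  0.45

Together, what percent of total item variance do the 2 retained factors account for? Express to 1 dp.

43.6%

SS loadings by factor: 0.8206, 1.3608; total = 2.1814.
Total variance with 5 standardized items is 5, so the solution explains 2.1814/5 = 0.4363 = 43.63%.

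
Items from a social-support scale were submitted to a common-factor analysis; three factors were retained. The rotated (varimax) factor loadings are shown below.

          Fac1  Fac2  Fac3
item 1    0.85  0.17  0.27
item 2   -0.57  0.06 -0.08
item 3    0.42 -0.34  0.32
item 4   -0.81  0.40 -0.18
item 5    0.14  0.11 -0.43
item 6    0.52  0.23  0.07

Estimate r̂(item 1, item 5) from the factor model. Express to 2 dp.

0.02

r̂ = Σ λ_i·λ_j across factors = (0.85)(0.14) + (0.17)(0.11) + (0.27)(-0.43)
  = +0.1190 +0.0187 -0.1161 = 0.0216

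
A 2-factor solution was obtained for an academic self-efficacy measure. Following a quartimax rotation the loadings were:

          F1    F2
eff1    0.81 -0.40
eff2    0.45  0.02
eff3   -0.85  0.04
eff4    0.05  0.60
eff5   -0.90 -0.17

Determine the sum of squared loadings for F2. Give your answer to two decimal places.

0.55

SS loadings for F2 = (-0.40)² + 0.02² + 0.04² + 0.60² + (-0.17)² = 0.1600 + 0.0004 + 0.0016 + 0.3600 + 0.0289 = 0.5509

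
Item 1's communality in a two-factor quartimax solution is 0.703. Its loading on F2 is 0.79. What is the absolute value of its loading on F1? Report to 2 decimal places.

0.28

Under orthogonal rotation h² = Σλ², so λ_F1² = h² − (0.6241) = 0.703 − 0.6241 = 0.0789.
|λ| = √0.0789 = 0.2809.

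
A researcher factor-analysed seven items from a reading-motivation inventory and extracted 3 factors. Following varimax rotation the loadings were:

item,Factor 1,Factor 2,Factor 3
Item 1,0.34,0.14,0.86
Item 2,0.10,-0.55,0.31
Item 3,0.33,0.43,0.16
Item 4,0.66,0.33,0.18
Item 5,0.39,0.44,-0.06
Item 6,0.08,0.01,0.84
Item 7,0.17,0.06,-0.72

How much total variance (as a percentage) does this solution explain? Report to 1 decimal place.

SS loadings by factor: 0.8575, 0.8132, 2.1213; total = 3.7920.
Total variance with 7 standardized items is 7, so the solution explains 3.7920/7 = 0.5417 = 54.17%.

54.2%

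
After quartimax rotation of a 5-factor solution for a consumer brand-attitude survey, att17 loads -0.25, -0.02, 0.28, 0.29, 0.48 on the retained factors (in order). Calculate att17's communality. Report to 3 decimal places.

h² = (-0.25)² + (-0.02)² + 0.28² + 0.29² + 0.48² = 0.0625 + 0.0004 + 0.0784 + 0.0841 + 0.2304 = 0.4558

0.456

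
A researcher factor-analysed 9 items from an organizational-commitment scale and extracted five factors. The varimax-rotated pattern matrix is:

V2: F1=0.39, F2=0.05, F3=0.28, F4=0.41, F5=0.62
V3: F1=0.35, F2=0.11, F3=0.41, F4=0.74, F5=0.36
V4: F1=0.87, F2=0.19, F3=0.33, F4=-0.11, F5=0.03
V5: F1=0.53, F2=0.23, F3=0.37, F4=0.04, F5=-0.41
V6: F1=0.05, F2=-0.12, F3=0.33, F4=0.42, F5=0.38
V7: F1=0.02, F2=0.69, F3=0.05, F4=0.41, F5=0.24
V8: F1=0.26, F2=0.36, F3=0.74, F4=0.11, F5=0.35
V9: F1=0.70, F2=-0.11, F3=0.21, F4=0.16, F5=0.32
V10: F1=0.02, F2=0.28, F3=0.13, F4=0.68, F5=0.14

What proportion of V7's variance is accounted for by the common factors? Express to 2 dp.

0.70

h² = 0.02² + 0.69² + 0.05² + 0.41² + 0.24² = 0.0004 + 0.4761 + 0.0025 + 0.1681 + 0.0576 = 0.7047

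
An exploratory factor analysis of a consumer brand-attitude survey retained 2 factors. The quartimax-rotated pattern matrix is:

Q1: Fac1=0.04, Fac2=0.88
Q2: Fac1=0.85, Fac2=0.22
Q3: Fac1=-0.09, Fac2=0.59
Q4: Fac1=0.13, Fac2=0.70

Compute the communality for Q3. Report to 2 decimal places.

h² = (-0.09)² + 0.59² = 0.0081 + 0.3481 = 0.3562

0.36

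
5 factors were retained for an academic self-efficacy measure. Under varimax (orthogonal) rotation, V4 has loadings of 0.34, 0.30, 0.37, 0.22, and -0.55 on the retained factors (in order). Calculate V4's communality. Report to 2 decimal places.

h² = 0.34² + 0.30² + 0.37² + 0.22² + (-0.55)² = 0.1156 + 0.0900 + 0.1369 + 0.0484 + 0.3025 = 0.6934

0.69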